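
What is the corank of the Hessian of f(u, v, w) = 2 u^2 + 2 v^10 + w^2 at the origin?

The Hessian at 0 is [[4, 0, 0], [0, 0, 0], [0, 0, 2]] of rank 2; hence corank 1.

1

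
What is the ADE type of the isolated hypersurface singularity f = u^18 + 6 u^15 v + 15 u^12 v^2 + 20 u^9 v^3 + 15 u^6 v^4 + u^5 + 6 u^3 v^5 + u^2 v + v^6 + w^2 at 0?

The Hessian of f at 0 is [[0, 0, 0], [0, 0, 0], [0, 0, 2]] with rank 1, so corank 2. A Groebner basis of the Jacobian ideal J(f) in C{u,v,w} is {u^2/6 + v^5, u^3, u*v, w}; counting standard monomials gives mu = 7. Corank 2; j^3 = u^2*v has shape L^2 M (L != M), so D-series; mu = 7 gives D_7.

D_7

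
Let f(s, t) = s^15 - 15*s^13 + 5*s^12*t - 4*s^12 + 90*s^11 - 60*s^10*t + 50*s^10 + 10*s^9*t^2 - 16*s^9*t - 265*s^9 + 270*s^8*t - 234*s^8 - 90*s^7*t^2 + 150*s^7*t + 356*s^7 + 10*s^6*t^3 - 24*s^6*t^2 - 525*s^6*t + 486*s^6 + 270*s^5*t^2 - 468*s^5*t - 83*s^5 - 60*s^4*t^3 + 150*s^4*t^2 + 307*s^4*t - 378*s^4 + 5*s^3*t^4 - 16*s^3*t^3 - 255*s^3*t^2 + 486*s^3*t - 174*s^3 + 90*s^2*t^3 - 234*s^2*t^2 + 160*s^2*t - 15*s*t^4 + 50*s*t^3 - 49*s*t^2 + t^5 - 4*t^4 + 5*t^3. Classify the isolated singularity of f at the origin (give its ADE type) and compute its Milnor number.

Type D_4, Milnor number mu = 4.

The Hessian of f at 0 is [[0, 0], [0, 0]] with rank 0, so corank 2. A Groebner basis of the Jacobian ideal J(f) in C{s,t} is {t^3, s^2 - t^2/22, s*t - 5*t^2/22}; counting standard monomials gives mu = 4. Corank 2; j^3 = -(3*s - t)*(58*s^2 - 34*s*t + 5*t^2) splits into three distinct lines over C (the quadratic factor has nonzero discriminant), so D_4.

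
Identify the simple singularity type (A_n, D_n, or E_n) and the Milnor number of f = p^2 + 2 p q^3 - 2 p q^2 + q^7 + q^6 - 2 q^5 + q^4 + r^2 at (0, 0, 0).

Type A_{6}, Milnor number mu = 6.

The Hessian of f at 0 has rank 2. Corank 1: A-series; mu = 6 gives A_6.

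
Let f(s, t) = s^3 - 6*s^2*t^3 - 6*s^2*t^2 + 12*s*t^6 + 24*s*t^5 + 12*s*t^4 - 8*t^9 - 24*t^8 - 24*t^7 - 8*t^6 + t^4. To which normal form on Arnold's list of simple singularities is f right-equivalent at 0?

The Hessian of f at 0 is [[0, 0], [0, 0]] with rank 0, so corank 2. A Groebner basis of the Jacobian ideal J(f) in C{s,t} is {s^3, s^2*t, -s^2/4 + s*t^2, t^3}; counting standard monomials gives mu = 6. Corank 2; j^3 = s^3 is a perfect cube, so E-series; the 4-jet and mu = 6 give E_6.

E_6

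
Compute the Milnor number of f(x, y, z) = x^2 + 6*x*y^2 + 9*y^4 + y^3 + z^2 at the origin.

2

The Hessian of f at 0 is [[2, 0, 0], [0, 0, 0], [0, 0, 2]] with rank 2, so corank 1. A Groebner basis of the Jacobian ideal J(f) in C{x,y,z} is {y^2, x, z}; counting standard monomials gives mu = 2. Corank 1: A-series; mu = 2 gives A_2.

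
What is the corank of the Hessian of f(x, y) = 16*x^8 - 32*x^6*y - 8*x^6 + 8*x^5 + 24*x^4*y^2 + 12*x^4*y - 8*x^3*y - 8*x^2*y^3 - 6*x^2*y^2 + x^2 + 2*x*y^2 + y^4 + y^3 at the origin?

1

Hessian at 0 has rank 1.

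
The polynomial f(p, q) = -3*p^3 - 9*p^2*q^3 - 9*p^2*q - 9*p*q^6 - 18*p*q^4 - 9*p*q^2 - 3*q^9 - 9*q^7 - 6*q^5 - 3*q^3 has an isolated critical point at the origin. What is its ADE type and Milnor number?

Type E_{8}, Milnor number mu = 8.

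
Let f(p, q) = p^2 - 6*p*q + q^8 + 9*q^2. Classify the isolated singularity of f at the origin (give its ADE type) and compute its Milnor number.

Type A_{7}, Milnor number mu = 7.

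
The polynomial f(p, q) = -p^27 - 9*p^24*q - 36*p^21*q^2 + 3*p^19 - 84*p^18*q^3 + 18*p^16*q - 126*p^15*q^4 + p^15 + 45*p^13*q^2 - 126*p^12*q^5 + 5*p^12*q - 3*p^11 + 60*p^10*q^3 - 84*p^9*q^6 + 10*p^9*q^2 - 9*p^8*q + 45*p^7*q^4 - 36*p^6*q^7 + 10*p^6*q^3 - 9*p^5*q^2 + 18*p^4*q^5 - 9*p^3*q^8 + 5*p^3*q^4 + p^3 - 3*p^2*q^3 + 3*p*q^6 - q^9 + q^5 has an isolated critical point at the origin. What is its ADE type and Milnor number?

The Hessian of f at 0 has rank 0. Corank 2; j^3 = p^3 is a perfect cube, so E-series; the 5-jet and mu = 8 give E_8.

Type E8, Milnor number mu = 8.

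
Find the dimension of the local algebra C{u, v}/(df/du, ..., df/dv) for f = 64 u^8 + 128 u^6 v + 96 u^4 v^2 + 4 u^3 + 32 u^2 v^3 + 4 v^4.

6

The Hessian of f at 0 is [[0, 0], [0, 0]] with rank 0, so corank 2. A Groebner basis of the Jacobian ideal J(f) in C{u,v} is {v^3, u^2}; counting standard monomials gives mu = 6. Corank 2; j^3 = 4*u^3 is a perfect cube, so E-series; the 4-jet and mu = 6 give E_6.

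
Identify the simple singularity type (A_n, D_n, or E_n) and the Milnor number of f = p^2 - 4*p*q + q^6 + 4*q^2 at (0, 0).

Type A_{5}, Milnor number mu = 5.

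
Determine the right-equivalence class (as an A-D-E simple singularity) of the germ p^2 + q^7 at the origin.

A6

The Hessian of f at 0 is [[2, 0], [0, 0]] with rank 1, so corank 1. A Groebner basis of the Jacobian ideal J(f) in C{p,q} is {q^6, p}; counting standard monomials gives mu = 6. Corank 1: A-series; mu = 6 gives A_6.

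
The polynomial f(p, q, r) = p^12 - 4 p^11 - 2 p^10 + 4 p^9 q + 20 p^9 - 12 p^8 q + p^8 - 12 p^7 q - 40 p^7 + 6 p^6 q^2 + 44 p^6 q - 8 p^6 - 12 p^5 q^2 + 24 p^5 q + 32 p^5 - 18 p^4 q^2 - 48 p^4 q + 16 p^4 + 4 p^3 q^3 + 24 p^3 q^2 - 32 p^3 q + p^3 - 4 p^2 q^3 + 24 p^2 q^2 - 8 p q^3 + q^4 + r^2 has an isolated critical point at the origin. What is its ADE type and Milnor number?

Type E_6, Milnor number mu = 6.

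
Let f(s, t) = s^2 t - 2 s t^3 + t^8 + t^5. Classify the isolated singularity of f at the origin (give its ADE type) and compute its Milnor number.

The Hessian of f at 0 has rank 0. Corank 2; j^3 = s^2*t has shape L^2 M (L != M), so D-series; mu = 9 gives D_9.

Type D_{9}, Milnor number mu = 9.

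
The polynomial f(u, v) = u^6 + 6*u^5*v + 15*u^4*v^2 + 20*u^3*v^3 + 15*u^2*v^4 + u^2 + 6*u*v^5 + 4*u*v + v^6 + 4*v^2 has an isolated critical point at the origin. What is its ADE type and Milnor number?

The Hessian of f at 0 is [[2, 4], [4, 8]] with rank 1, so corank 1. A Groebner basis of the Jacobian ideal J(f) in C{u,v} is {v^5, u + 2*v}; counting standard monomials gives mu = 5. Corank 1: A-series; mu = 5 gives A_5.

Type A_{5}, Milnor number mu = 5.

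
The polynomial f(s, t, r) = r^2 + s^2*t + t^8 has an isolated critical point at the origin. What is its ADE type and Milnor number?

Type D_{9}, Milnor number mu = 9.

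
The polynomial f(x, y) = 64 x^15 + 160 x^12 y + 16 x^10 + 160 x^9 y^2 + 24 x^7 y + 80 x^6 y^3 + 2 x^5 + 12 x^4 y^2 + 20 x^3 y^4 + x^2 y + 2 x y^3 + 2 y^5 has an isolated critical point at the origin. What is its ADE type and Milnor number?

The Hessian of f at 0 is [[0, 0], [0, 0]] with rank 0, so corank 2. A Groebner basis of the Jacobian ideal J(f) in C{x,y} is {x^3, x^2*y, -x^2/4 + x*y^2, x*y + y^3}; counting standard monomials gives mu = 6. Corank 2; j^3 = x^2*y has shape L^2 M (L != M), so D-series; mu = 6 gives D_6.

Type D6, Milnor number mu = 6.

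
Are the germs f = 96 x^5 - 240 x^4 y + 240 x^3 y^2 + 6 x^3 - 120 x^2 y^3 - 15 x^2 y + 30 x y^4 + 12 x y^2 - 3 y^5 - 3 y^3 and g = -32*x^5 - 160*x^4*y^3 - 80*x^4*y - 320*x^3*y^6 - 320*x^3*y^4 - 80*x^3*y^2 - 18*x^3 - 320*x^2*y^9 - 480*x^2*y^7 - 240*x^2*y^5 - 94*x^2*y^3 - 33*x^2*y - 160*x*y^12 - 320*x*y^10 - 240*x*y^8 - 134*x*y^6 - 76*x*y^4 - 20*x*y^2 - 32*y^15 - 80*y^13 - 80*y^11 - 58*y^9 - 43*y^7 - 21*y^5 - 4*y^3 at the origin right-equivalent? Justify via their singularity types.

Yes.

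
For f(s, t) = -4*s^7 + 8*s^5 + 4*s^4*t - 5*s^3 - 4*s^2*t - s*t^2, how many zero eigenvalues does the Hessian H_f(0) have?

Hessian at 0 has rank 0.

2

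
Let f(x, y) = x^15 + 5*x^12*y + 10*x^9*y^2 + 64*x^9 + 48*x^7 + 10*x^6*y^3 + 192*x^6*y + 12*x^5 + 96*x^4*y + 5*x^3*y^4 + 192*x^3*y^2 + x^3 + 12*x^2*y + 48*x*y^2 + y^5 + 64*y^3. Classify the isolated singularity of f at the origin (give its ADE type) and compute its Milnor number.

Type E8, Milnor number mu = 8.

The Hessian of f at 0 has rank 0. Corank 2; j^3 = (x + 4*y)^3 is a perfect cube, so E-series; the 5-jet and mu = 8 give E_8.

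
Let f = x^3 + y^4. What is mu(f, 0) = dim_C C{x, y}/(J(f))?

6

The Hessian of f at 0 has rank 0. Corank 2; j^3 = x^3 is a perfect cube, so E-series; the 4-jet and mu = 6 give E_6.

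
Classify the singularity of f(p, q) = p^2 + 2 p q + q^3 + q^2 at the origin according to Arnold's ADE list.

The Hessian of f at 0 has rank 1. Corank 1: A-series; mu = 2 gives A_2.

A_{2}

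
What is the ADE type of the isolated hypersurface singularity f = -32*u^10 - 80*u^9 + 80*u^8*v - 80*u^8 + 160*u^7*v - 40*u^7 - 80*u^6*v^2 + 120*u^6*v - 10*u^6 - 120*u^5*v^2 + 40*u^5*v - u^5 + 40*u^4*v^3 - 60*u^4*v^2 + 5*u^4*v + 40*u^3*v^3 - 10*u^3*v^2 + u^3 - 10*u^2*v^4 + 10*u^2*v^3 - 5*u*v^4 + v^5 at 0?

The Hessian of f at 0 has rank 0. Corank 2; j^3 = u^3 is a perfect cube, so E-series; the 5-jet and mu = 8 give E_8.

E8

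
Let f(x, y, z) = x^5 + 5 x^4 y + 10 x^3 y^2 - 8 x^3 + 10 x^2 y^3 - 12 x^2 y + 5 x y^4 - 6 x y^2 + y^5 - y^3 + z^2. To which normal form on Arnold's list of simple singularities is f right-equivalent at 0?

E_{8}

The Hessian of f at 0 has rank 1. Corank 2; j^3 = -(2*x + y)^3 is a perfect cube, so E-series; the 5-jet and mu = 8 give E_8.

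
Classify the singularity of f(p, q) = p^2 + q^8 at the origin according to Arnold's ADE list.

A_7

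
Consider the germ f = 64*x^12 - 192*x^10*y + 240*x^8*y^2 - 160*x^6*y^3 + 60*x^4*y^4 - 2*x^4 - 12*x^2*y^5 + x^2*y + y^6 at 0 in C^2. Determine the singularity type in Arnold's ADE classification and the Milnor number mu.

Type D7, Milnor number mu = 7.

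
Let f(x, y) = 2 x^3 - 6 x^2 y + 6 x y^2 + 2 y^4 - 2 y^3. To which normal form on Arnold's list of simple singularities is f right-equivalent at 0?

E_6

The Hessian of f at 0 is [[0, 0], [0, 0]] with rank 0, so corank 2. A Groebner basis of the Jacobian ideal J(f) in C{x,y} is {y^3, x^2 - 2*x*y + y^2}; counting standard monomials gives mu = 6. Corank 2; j^3 = 2*(x - y)^3 is a perfect cube, so E-series; the 4-jet and mu = 6 give E_6.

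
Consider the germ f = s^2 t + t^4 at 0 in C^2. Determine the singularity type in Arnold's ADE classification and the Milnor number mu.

The Hessian of f at 0 is [[0, 0], [0, 0]] with rank 0, so corank 2. A Groebner basis of the Jacobian ideal J(f) in C{s,t} is {s^3, s^2/4 + t^3, s*t}; counting standard monomials gives mu = 5. Corank 2; j^3 = s^2*t has shape L^2 M (L != M), so D-series; mu = 5 gives D_5.

Type D_{5}, Milnor number mu = 5.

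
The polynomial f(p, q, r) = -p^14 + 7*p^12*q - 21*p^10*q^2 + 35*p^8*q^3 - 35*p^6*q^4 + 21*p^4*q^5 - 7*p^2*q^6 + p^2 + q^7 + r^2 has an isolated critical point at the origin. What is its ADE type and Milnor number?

Type A_{6}, Milnor number mu = 6.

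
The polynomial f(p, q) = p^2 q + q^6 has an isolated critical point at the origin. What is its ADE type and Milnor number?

Type D_7, Milnor number mu = 7.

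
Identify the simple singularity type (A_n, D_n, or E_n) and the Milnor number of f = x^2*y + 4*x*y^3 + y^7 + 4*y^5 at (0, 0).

Type D_{8}, Milnor number mu = 8.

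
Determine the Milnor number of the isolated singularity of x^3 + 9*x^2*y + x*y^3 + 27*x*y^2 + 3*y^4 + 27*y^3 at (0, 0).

7

The Hessian of f at 0 is [[0, 0], [0, 0]] with rank 0, so corank 2. A Groebner basis of the Jacobian ideal J(f) in C{x,y} is {x^3 + 9*x^2*y + 162*x^2 + 972*x*y + 1458*y^2, -9*x^2 + x*y^2 - 54*x*y - 81*y^2, 3*x^2 + 18*x*y + y^3 + 27*y^2}; counting standard monomials gives mu = 7. Corank 2; j^3 = (x + 3*y)^3 is a perfect cube, so E-series; the 4-jet and mu = 7 give E_7.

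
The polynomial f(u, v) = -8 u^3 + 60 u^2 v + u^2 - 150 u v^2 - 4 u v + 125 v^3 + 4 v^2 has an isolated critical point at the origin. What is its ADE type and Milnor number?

Type A_2, Milnor number mu = 2.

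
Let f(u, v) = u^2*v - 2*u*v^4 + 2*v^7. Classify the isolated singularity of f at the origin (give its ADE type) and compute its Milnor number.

Type D_8, Milnor number mu = 8.

The Hessian of f at 0 is [[0, 0], [0, 0]] with rank 0, so corank 2. A Groebner basis of the Jacobian ideal J(f) in C{u,v} is {u^2/6 + u*v^3, -u*v + v^4, u^3, u^2*v}; counting standard monomials gives mu = 8. Corank 2; j^3 = u^2*v has shape L^2 M (L != M), so D-series; mu = 8 gives D_8.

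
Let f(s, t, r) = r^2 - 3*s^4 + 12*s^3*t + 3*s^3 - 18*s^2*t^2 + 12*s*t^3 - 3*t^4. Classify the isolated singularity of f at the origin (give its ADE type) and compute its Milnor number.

The Hessian of f at 0 has rank 1. Corank 2; j^3 = 3*s^3 is a perfect cube, so E-series; the 4-jet and mu = 6 give E_6.

Type E_{6}, Milnor number mu = 6.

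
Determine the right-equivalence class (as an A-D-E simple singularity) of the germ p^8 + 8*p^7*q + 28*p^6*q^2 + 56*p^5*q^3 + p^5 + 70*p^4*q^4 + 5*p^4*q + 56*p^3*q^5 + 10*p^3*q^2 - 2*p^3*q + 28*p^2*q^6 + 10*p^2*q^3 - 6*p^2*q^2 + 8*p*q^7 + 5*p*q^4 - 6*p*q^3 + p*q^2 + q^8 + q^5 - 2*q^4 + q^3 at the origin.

D9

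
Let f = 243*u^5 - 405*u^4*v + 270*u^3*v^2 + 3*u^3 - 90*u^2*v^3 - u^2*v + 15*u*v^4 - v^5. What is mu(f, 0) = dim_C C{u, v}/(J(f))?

The Hessian of f at 0 is [[0, 0], [0, 0]] with rank 0, so corank 2. A Groebner basis of the Jacobian ideal J(f) in C{u,v} is {u*v/15 + v^4, u*v^2, u^2 - u*v/3}; counting standard monomials gives mu = 6. Corank 2; j^3 = u^2*(3*u - v) has shape L^2 M (L != M), so D-series; mu = 6 gives D_6.

6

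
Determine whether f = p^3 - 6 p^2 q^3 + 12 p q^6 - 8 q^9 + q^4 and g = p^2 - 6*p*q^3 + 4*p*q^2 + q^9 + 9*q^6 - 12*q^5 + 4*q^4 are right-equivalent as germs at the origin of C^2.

The Hessian of f at 0 is [[0, 0], [0, 0]] with rank 0, so corank 2. A Groebner basis of the Jacobian ideal J(f) in C{p,q} is {q^3, p^2}; counting standard monomials gives mu = 6. Corank 2; j^3 = p^3 is a perfect cube, so E-series; the 4-jet and mu = 6 give E_6. The Hessian of g at 0 is [[2, 0], [0, 0]] with rank 1, so corank 1. A Groebner basis of the Jacobian ideal J(g) in C{p,q} is {p^2*q^2 + 4*p^2*q/3 + 4*p^2/3 + 32*p*q^2/9 + 16*p*q/27 + 32*p/81 + 64*q^2/81, p^3 - 4*p^2*q - 40*p^2/9 - 112*p*q^2/9 - 64*p*q/27 - 128*p/81 - 256*q^2/81, -p/3 + q^3 - 2*q^2/3}; counting standard monomials gives mu = 8. Corank 1: A-series; mu = 8 gives A_8. f is E_6 but g is A_8, hence not right-equivalent.

No.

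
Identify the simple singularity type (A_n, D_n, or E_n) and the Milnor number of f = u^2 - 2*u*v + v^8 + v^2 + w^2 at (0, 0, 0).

Type A_7, Milnor number mu = 7.

The Hessian of f at 0 is [[2, -2, 0], [-2, 2, 0], [0, 0, 2]] with rank 2, so corank 1. A Groebner basis of the Jacobian ideal J(f) in C{u,v,w} is {v^7, u - v, w}; counting standard monomials gives mu = 7. Corank 1: A-series; mu = 7 gives A_7.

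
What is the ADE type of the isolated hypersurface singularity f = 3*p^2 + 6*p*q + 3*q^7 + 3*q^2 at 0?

The Hessian of f at 0 is [[6, 6], [6, 6]] with rank 1, so corank 1. A Groebner basis of the Jacobian ideal J(f) in C{p,q} is {q^6, p + q}; counting standard monomials gives mu = 6. Corank 1: A-series; mu = 6 gives A_6.

A6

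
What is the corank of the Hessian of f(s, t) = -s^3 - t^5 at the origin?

2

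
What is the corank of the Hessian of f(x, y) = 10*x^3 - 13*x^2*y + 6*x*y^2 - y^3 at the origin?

2

Hessian at 0 has rank 0.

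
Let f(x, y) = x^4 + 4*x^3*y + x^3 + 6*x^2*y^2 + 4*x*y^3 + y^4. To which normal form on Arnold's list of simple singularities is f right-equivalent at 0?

E_6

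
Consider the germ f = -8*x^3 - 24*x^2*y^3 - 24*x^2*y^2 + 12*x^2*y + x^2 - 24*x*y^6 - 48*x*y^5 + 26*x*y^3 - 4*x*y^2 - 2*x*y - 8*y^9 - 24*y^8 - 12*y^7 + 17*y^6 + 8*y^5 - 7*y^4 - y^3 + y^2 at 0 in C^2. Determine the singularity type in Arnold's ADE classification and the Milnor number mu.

Type A_{2}, Milnor number mu = 2.

The Hessian of f at 0 has rank 1. Corank 1: A-series; mu = 2 gives A_2.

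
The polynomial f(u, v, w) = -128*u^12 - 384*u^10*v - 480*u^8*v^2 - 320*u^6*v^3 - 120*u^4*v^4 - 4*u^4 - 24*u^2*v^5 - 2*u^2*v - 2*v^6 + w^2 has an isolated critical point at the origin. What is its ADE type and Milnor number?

Type D7, Milnor number mu = 7.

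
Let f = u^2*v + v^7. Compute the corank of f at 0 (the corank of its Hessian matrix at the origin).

2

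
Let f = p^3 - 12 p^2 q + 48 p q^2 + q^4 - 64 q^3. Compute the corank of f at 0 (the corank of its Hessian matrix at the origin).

The Hessian at 0 is [[0, 0], [0, 0]] of rank 0; hence corank 2.

2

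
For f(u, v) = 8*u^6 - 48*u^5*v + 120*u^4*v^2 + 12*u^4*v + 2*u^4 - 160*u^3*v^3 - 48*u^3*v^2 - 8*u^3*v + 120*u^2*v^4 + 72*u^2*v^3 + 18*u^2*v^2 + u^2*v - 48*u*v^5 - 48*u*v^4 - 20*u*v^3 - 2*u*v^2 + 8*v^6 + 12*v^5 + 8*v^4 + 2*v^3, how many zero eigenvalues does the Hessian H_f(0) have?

The Hessian at 0 is [[0, 0], [0, 0]] of rank 0; hence corank 2.

2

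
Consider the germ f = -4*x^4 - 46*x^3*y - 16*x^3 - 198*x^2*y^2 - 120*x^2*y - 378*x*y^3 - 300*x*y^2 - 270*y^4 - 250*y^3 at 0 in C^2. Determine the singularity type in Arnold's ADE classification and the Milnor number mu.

Type E_7, Milnor number mu = 7.

The Hessian of f at 0 has rank 0. Corank 2; j^3 = -2*(2*x + 5*y)^3 is a perfect cube, so E-series; the 4-jet and mu = 7 give E_7.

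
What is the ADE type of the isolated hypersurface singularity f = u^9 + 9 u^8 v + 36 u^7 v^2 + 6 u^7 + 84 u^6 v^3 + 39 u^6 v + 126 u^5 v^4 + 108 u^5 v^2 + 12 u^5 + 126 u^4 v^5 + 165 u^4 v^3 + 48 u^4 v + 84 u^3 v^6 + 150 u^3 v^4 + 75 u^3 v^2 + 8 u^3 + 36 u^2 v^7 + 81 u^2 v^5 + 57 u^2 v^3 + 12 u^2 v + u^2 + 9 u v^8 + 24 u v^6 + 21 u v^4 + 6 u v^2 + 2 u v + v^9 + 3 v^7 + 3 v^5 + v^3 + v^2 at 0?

A_2

The Hessian of f at 0 has rank 1. Corank 1: A-series; mu = 2 gives A_2.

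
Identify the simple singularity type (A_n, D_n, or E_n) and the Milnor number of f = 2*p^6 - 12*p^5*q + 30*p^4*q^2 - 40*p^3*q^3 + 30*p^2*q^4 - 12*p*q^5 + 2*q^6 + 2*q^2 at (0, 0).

The Hessian of f at 0 has rank 1. Corank 1: A-series; mu = 5 gives A_5.

Type A_5, Milnor number mu = 5.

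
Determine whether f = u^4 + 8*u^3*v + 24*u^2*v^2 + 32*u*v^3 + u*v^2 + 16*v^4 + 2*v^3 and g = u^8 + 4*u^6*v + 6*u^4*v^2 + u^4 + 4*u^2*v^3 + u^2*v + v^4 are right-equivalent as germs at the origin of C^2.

Yes.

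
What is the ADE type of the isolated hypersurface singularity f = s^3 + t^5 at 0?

E_8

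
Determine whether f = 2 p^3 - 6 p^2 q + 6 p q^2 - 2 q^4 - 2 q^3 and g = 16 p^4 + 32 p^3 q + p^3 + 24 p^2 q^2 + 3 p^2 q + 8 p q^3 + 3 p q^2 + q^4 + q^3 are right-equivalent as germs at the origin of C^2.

Yes.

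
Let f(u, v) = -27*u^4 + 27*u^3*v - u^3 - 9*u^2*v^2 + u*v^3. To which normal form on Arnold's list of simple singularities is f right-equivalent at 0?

E_{7}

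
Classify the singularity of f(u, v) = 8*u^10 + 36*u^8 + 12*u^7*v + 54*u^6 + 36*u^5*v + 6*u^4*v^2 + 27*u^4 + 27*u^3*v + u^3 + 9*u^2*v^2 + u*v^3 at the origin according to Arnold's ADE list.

E_{7}

The Hessian of f at 0 has rank 0. Corank 2; j^3 = u^3 is a perfect cube, so E-series; the 4-jet and mu = 7 give E_7.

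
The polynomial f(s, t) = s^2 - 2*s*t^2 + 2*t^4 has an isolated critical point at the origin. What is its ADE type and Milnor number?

The Hessian of f at 0 is [[2, 0], [0, 0]] with rank 1, so corank 1. A Groebner basis of the Jacobian ideal J(f) in C{s,t} is {s^2, s*t, -s + t^2}; counting standard monomials gives mu = 3. Corank 1: A-series; mu = 3 gives A_3.

Type A_{3}, Milnor number mu = 3.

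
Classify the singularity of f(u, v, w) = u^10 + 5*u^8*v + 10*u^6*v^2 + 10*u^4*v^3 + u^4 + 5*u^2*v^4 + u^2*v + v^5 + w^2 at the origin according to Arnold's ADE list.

D_{6}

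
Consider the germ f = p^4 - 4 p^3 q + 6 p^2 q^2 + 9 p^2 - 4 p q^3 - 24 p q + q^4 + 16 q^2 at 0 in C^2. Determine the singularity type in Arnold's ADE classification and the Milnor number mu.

Type A_{3}, Milnor number mu = 3.

The Hessian of f at 0 is [[18, -24], [-24, 32]] with rank 1, so corank 1. A Groebner basis of the Jacobian ideal J(f) in C{p,q} is {q^3, p - 4*q/3}; counting standard monomials gives mu = 3. Corank 1: A-series; mu = 3 gives A_3.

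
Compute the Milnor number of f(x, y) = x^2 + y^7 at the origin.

6

The Hessian of f at 0 has rank 1. Corank 1: A-series; mu = 6 gives A_6.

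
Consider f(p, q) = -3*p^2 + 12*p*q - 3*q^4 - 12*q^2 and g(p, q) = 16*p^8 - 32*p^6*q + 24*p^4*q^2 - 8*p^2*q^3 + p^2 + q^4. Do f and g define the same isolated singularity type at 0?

The Hessian of f at 0 is [[-6, 12], [12, -24]] with rank 1, so corank 1. A Groebner basis of the Jacobian ideal J(f) in C{p,q} is {q^3, p - 2*q}; counting standard monomials gives mu = 3. Corank 1: A-series; mu = 3 gives A_3. The Hessian of g at 0 is [[2, 0], [0, 0]] with rank 1, so corank 1. A Groebner basis of the Jacobian ideal J(g) in C{p,q} is {q^3, p}; counting standard monomials gives mu = 3. Corank 1: A-series; mu = 3 gives A_3. Both have type A_3, hence right-equivalent.

Yes.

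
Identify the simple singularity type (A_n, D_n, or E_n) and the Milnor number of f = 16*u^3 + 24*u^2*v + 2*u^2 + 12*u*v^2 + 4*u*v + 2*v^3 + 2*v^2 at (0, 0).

The Hessian of f at 0 has rank 1. Corank 1: A-series; mu = 2 gives A_2.

Type A_2, Milnor number mu = 2.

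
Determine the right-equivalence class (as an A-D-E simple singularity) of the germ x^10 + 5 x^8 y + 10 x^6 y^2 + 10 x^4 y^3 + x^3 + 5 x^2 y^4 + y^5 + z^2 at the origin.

E_{8}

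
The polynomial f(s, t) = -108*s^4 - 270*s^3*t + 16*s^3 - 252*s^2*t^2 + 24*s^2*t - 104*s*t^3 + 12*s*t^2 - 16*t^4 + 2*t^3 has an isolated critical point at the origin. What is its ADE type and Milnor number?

Type E_7, Milnor number mu = 7.

The Hessian of f at 0 is [[0, 0], [0, 0]] with rank 0, so corank 2. A Groebner basis of the Jacobian ideal J(f) in C{s,t} is {256*s^2/3 + 256*s*t/3 + t^4 - 8*t^3/9 + 64*t^2/3, s^3 - 28*s^2/3 - 28*s*t/3 + 2*t^3/9 - 7*t^2/3, s^2*t + 104*s^2/9 + 104*s*t/9 - 10*t^3/27 + 26*t^2/9, -32*s^2/3 + s*t^2 - 32*s*t/3 + 11*t^3/18 - 8*t^2/3}; counting standard monomials gives mu = 7. Corank 2; j^3 = 2*(2*s + t)^3 is a perfect cube, so E-series; the 4-jet and mu = 7 give E_7.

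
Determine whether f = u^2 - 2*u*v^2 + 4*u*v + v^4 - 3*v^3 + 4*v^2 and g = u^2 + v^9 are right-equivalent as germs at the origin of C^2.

The Hessian of f at 0 is [[2, 4], [4, 8]] with rank 1, so corank 1. A Groebner basis of the Jacobian ideal J(f) in C{u,v} is {v^2, u + 2*v}; counting standard monomials gives mu = 2. Corank 1: A-series; mu = 2 gives A_2. The Hessian of g at 0 is [[2, 0], [0, 0]] with rank 1, so corank 1. A Groebner basis of the Jacobian ideal J(g) in C{u,v} is {v^8, u}; counting standard monomials gives mu = 8. Corank 1: A-series; mu = 8 gives A_8. f is A_2 but g is A_8, hence not right-equivalent.

No.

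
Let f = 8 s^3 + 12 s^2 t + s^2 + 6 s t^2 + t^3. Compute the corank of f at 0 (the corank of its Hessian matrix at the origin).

Hessian at 0 has rank 1.

1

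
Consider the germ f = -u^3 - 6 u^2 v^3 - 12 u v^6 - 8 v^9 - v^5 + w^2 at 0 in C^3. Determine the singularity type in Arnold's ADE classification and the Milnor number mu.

The Hessian of f at 0 has rank 1. Corank 2; j^3 = -u^3 is a perfect cube, so E-series; the 5-jet and mu = 8 give E_8.

Type E_{8}, Milnor number mu = 8.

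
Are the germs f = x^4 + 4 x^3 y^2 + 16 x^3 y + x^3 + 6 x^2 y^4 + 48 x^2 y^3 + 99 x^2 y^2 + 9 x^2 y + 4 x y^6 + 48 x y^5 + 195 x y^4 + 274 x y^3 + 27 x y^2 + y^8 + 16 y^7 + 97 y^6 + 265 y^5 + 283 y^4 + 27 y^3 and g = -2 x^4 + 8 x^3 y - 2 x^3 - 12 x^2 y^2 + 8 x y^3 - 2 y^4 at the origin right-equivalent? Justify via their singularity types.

Yes.

The Hessian of f at 0 is [[0, 0], [0, 0]] with rank 0, so corank 2. A Groebner basis of the Jacobian ideal J(f) in C{x,y} is {x^3 + 54*x^2 + 324*x*y + 486*y^2, x^2*y - 33*x^2/2 - 99*x*y - 297*y^2/2, 5*x^2 + x*y^2 + 30*x*y + 45*y^2, -3*x^2/2 - 9*x*y + y^3 - 27*y^2/2}; counting standard monomials gives mu = 6. Corank 2; j^3 = (x + 3*y)^3 is a perfect cube, so E-series; the 4-jet and mu = 6 give E_6. The Hessian of g at 0 is [[0, 0], [0, 0]] with rank 0, so corank 2. A Groebner basis of the Jacobian ideal J(g) in C{x,y} is {y^4, x*y^2 - y^3/3, x^2}; counting standard monomials gives mu = 6. Corank 2; j^3 = -2*x^3 is a perfect cube, so E-series; the 4-jet and mu = 6 give E_6. Both have type E_6, hence right-equivalent.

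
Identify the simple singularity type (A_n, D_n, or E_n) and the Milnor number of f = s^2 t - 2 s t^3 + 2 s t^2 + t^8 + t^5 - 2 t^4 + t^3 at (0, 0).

Type D9, Milnor number mu = 9.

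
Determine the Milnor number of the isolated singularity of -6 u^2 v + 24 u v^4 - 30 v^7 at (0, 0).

The Hessian of f at 0 is [[0, 0], [0, 0]] with rank 0, so corank 2. A Groebner basis of the Jacobian ideal J(f) in C{u,v} is {2*u^2/3 + u*v^3, -u*v/2 + v^4, u^3, u^2*v}; counting standard monomials gives mu = 8. Corank 2; j^3 = -6*u^2*v has shape L^2 M (L != M), so D-series; mu = 8 gives D_8.

8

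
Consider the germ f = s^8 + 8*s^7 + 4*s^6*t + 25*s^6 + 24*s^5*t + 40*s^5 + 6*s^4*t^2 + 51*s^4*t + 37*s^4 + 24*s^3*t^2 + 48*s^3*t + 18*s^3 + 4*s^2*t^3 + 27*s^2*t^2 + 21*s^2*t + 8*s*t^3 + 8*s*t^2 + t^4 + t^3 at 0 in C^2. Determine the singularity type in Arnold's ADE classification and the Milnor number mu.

The Hessian of f at 0 is [[0, 0], [0, 0]] with rank 0, so corank 2. A Groebner basis of the Jacobian ideal J(f) in C{s,t} is {s*t^2 + 27*s*t/5 + 9*t^2/5, -81*s*t/5 + t^3 - 27*t^2/5, s^2 + 14*s*t/15 + t^2/5}; counting standard monomials gives mu = 5. Corank 2; j^3 = (2*s + t)*(3*s + t)^2 has shape L^2 M (L != M), so D-series; mu = 5 gives D_5.

Type D_5, Milnor number mu = 5.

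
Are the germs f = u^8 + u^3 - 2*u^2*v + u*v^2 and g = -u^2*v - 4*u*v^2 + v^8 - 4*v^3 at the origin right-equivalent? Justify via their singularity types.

Yes.

The Hessian of f at 0 is [[0, 0], [0, 0]] with rank 0, so corank 2. A Groebner basis of the Jacobian ideal J(f) in C{u,v} is {-u*v/8 + v^7 + v^2/8, u*v^2 - v^3, u^2 - u*v}; counting standard monomials gives mu = 9. Corank 2; j^3 = u*(u - v)^2 has shape L^2 M (L != M), so D-series; mu = 9 gives D_9. The Hessian of g at 0 is [[0, 0], [0, 0]] with rank 0, so corank 2. A Groebner basis of the Jacobian ideal J(g) in C{u,v} is {-u^2/8 + v^7 + v^2/2, u^3 + 8*v^3, u*v + 2*v^2}; counting standard monomials gives mu = 9. Corank 2; j^3 = -v*(u + 2*v)^2 has shape L^2 M (L != M), so D-series; mu = 9 gives D_9. Both have type D_9, hence right-equivalent.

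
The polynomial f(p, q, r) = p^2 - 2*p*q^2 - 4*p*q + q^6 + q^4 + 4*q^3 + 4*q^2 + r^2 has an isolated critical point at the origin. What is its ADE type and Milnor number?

The Hessian of f at 0 has rank 2. Corank 1: A-series; mu = 5 gives A_5.

Type A5, Milnor number mu = 5.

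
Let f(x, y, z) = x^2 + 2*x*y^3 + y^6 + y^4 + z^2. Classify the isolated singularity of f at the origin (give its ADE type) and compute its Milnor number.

The Hessian of f at 0 is [[2, 0, 0], [0, 0, 0], [0, 0, 2]] with rank 2, so corank 1. A Groebner basis of the Jacobian ideal J(f) in C{x,y,z} is {y^3, x, z}; counting standard monomials gives mu = 3. Corank 1: A-series; mu = 3 gives A_3.

Type A3, Milnor number mu = 3.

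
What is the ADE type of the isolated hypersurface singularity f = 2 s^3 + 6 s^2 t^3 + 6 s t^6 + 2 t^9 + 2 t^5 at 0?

E_8

The Hessian of f at 0 has rank 0. Corank 2; j^3 = 2*s^3 is a perfect cube, so E-series; the 5-jet and mu = 8 give E_8.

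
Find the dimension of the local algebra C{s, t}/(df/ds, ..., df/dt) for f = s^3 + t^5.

The Hessian of f at 0 has rank 0. Corank 2; j^3 = s^3 is a perfect cube, so E-series; the 5-jet and mu = 8 give E_8.

8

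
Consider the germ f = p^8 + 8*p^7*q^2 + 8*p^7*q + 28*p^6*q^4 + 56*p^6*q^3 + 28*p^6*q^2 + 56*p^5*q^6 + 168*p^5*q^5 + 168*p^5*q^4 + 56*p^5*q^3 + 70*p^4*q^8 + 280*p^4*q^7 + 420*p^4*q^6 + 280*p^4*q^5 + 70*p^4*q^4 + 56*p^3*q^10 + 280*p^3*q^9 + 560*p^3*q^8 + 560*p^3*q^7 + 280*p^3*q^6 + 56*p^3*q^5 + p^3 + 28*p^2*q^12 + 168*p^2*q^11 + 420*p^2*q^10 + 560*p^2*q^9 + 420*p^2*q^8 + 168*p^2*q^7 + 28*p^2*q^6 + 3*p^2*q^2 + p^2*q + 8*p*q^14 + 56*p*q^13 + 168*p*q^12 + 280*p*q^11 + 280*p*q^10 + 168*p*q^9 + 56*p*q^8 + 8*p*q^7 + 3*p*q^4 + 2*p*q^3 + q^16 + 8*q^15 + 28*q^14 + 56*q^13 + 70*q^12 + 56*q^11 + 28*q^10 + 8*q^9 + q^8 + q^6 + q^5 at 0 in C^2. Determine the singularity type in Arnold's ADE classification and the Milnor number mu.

The Hessian of f at 0 is [[0, 0], [0, 0]] with rank 0, so corank 2. A Groebner basis of the Jacobian ideal J(f) in C{p,q} is {p^4, p^3*q + p*q/8 + q^3/8, -p^2 - p*q + q^4 - q^3, p^2 + p*q^2 + p*q + q^3}; counting standard monomials gives mu = 9. Corank 2; j^3 = p^2*(p + q) has shape L^2 M (L != M), so D-series; mu = 9 gives D_9.

Type D_{9}, Milnor number mu = 9.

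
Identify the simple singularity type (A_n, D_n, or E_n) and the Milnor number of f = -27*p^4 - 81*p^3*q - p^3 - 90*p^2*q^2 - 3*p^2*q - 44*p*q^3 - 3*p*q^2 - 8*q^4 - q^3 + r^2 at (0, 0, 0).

The Hessian of f at 0 has rank 1. Corank 2; j^3 = -(p + q)^3 is a perfect cube, so E-series; the 4-jet and mu = 7 give E_7.

Type E7, Milnor number mu = 7.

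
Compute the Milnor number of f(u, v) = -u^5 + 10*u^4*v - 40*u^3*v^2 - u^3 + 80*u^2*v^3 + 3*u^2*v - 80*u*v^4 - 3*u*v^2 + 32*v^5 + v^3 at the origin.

8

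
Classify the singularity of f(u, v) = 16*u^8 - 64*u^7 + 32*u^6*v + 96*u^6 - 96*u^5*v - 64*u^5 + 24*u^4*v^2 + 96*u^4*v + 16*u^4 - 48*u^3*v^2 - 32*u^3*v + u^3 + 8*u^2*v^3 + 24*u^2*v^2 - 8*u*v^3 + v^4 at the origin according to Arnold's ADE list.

E6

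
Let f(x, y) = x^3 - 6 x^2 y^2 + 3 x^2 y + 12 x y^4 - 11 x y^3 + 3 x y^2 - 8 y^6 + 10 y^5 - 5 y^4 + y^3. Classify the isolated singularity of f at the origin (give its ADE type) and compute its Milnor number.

Type E_7, Milnor number mu = 7.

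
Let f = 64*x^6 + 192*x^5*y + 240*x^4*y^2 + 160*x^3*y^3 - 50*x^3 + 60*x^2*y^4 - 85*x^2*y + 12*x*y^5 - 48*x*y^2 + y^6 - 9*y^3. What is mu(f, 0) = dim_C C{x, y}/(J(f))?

The Hessian of f at 0 is [[0, 0], [0, 0]] with rank 0, so corank 2. A Groebner basis of the Jacobian ideal J(f) in C{x,y} is {15625*x*y/12 + y^5 + 3125*y^2/4, x*y^2 + 3*y^3/5, x^2 + 11*x*y/10 + 3*y^2/10}; counting standard monomials gives mu = 7. Corank 2; j^3 = -(2*x + y)*(5*x + 3*y)^2 has shape L^2 M (L != M), so D-series; mu = 7 gives D_7.

7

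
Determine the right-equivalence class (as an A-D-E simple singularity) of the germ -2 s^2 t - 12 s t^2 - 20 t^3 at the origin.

The Hessian of f at 0 has rank 0. Corank 2; j^3 = -2*t*(s^2 + 6*s*t + 10*t^2) splits into three distinct lines over C (the quadratic factor has nonzero discriminant), so D_4.

D_4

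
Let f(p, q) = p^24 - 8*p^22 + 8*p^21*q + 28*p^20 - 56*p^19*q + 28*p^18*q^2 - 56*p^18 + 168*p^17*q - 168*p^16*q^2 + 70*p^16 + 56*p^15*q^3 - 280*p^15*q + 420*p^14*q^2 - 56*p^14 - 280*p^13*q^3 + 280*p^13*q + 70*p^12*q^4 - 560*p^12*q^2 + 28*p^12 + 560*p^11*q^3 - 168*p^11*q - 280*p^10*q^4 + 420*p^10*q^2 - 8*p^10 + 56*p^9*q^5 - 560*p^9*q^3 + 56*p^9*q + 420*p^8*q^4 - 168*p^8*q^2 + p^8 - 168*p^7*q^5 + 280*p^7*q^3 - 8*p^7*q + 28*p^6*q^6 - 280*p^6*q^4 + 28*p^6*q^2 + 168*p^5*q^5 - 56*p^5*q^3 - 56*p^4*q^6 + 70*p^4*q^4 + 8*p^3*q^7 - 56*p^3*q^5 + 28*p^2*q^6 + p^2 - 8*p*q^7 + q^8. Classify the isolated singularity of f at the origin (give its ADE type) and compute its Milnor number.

Type A_7, Milnor number mu = 7.

The Hessian of f at 0 has rank 1. Corank 1: A-series; mu = 7 gives A_7.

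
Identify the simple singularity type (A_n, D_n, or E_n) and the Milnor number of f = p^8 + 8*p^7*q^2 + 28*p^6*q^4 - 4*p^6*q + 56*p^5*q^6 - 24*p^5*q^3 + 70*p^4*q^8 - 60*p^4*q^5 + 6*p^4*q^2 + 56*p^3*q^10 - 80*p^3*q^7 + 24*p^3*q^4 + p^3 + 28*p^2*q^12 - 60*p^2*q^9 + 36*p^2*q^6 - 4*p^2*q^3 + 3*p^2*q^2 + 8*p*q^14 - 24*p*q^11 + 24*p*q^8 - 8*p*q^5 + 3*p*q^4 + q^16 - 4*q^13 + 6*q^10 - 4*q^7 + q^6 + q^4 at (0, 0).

The Hessian of f at 0 is [[0, 0], [0, 0]] with rank 0, so corank 2. A Groebner basis of the Jacobian ideal J(f) in C{p,q} is {p^3, p^2*q, p^2/2 + p*q^2, q^3}; counting standard monomials gives mu = 6. Corank 2; j^3 = p^3 is a perfect cube, so E-series; the 4-jet and mu = 6 give E_6.

Type E_6, Milnor number mu = 6.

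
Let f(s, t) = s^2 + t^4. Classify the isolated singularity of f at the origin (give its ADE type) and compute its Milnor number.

Type A_3, Milnor number mu = 3.

The Hessian of f at 0 is [[2, 0], [0, 0]] with rank 1, so corank 1. A Groebner basis of the Jacobian ideal J(f) in C{s,t} is {t^3, s}; counting standard monomials gives mu = 3. Corank 1: A-series; mu = 3 gives A_3.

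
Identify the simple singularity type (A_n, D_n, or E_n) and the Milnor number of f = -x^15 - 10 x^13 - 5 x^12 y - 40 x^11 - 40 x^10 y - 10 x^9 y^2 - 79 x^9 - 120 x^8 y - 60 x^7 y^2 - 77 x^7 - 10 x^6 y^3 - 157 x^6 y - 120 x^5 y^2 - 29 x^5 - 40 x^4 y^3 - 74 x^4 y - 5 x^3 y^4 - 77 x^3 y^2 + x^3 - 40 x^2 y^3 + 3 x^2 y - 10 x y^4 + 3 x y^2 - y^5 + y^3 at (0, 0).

Type E_8, Milnor number mu = 8.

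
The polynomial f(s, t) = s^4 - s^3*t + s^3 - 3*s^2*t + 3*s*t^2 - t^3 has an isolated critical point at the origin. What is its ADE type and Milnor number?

The Hessian of f at 0 is [[0, 0], [0, 0]] with rank 0, so corank 2. A Groebner basis of the Jacobian ideal J(f) in C{s,t} is {3*s^2 - 6*s*t + t^4 + t^3 + 3*t^2, s^3 + 3*s^2 - 6*s*t + 3*t^2, s^2*t + 3*s^2 - 6*s*t + 3*t^2, 2*s^2 + s*t^2 - 4*s*t - t^3/3 + 2*t^2}; counting standard monomials gives mu = 7. Corank 2; j^3 = (s - t)^3 is a perfect cube, so E-series; the 4-jet and mu = 7 give E_7.

Type E_7, Milnor number mu = 7.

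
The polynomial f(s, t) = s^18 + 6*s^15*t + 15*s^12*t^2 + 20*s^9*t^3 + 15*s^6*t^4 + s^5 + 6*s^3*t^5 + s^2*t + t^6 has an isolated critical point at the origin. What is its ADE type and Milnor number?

Type D_7, Milnor number mu = 7.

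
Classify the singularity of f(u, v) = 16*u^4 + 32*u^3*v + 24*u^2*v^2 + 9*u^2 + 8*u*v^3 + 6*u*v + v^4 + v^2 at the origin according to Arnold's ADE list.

A_3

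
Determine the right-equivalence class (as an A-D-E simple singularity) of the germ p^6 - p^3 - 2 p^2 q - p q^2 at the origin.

D7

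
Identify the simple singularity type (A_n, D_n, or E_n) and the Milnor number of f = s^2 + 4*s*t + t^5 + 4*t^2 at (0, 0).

Type A_{4}, Milnor number mu = 4.

The Hessian of f at 0 has rank 1. Corank 1: A-series; mu = 4 gives A_4.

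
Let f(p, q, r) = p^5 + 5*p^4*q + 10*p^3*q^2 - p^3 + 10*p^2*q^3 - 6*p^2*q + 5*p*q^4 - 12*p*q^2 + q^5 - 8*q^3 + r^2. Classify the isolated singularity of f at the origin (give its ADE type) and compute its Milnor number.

Type E_{8}, Milnor number mu = 8.

The Hessian of f at 0 is [[0, 0, 0], [0, 0, 0], [0, 0, 2]] with rank 1, so corank 2. A Groebner basis of the Jacobian ideal J(f) in C{p,q,r} is {q^5, p*q^3 + 7*q^4/4, p^2 + 4*p*q + 4*q^2, r}; counting standard monomials gives mu = 8. Corank 2; j^3 = -(p + 2*q)^3 is a perfect cube, so E-series; the 5-jet and mu = 8 give E_8.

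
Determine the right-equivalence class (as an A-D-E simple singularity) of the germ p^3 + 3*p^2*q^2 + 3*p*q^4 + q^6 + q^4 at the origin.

E6

The Hessian of f at 0 has rank 0. Corank 2; j^3 = p^3 is a perfect cube, so E-series; the 4-jet and mu = 6 give E_6.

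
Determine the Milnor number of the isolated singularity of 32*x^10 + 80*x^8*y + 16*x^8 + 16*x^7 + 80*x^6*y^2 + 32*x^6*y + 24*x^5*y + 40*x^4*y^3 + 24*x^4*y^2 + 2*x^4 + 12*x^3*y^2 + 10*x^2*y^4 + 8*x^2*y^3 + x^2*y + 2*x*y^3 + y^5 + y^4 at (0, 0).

The Hessian of f at 0 has rank 0. Corank 2; j^3 = x^2*y has shape L^2 M (L != M), so D-series; mu = 5 gives D_5.

5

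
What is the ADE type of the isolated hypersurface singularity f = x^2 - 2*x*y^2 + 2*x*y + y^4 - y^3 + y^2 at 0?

A2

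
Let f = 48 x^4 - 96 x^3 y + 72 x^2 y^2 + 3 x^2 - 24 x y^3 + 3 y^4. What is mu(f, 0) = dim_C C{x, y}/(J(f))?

3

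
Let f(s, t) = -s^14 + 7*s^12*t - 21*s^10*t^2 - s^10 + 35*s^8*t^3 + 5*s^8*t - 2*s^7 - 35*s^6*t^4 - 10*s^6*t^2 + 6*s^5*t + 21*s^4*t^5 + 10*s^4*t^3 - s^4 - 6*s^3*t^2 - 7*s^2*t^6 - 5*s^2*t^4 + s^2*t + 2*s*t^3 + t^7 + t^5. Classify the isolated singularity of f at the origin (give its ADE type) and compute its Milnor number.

Type D_8, Milnor number mu = 8.

The Hessian of f at 0 has rank 0. Corank 2; j^3 = s^2*t has shape L^2 M (L != M), so D-series; mu = 8 gives D_8.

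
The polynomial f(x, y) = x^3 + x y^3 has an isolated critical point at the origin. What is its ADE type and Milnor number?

Type E_{7}, Milnor number mu = 7.

The Hessian of f at 0 has rank 0. Corank 2; j^3 = x^3 is a perfect cube, so E-series; the 4-jet and mu = 7 give E_7.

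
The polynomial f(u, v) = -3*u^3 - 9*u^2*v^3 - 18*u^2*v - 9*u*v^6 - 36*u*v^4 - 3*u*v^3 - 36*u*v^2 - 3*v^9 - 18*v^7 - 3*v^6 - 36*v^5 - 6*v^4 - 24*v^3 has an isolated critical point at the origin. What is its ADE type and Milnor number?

Type E_7, Milnor number mu = 7.

The Hessian of f at 0 is [[0, 0], [0, 0]] with rank 0, so corank 2. A Groebner basis of the Jacobian ideal J(f) in C{u,v} is {u^3 + 6*u^2*v + 48*u^2 + 192*u*v + 192*v^2, -6*u^2 + u*v^2 - 24*u*v - 24*v^2, 3*u^2 + 12*u*v + v^3 + 12*v^2}; counting standard monomials gives mu = 7. Corank 2; j^3 = -3*(u + 2*v)^3 is a perfect cube, so E-series; the 4-jet and mu = 7 give E_7.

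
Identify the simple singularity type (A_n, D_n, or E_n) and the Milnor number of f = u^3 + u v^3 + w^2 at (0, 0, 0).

Type E7, Milnor number mu = 7.

The Hessian of f at 0 has rank 1. Corank 2; j^3 = u^3 is a perfect cube, so E-series; the 4-jet and mu = 7 give E_7.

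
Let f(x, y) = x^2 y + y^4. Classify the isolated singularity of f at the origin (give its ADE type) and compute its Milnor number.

The Hessian of f at 0 has rank 0. Corank 2; j^3 = x^2*y has shape L^2 M (L != M), so D-series; mu = 5 gives D_5.

Type D5, Milnor number mu = 5.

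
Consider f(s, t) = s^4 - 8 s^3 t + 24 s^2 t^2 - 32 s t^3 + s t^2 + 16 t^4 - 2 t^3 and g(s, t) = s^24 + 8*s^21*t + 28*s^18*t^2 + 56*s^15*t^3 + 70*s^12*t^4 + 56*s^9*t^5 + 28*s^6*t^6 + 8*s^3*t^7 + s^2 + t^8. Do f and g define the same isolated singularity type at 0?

The Hessian of f at 0 has rank 0. Corank 2; j^3 = t^2*(s - 2*t) has shape L^2 M (L != M), so D-series; mu = 5 gives D_5. The Hessian of g at 0 has rank 1. Corank 1: A-series; mu = 7 gives A_7. f is D_5 but g is A_7, hence not right-equivalent.

No.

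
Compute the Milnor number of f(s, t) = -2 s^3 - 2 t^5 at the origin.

8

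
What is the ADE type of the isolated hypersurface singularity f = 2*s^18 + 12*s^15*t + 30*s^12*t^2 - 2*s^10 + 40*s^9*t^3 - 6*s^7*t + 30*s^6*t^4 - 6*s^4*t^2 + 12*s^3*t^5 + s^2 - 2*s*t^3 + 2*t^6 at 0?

The Hessian of f at 0 has rank 1. Corank 1: A-series; mu = 5 gives A_5.

A_{5}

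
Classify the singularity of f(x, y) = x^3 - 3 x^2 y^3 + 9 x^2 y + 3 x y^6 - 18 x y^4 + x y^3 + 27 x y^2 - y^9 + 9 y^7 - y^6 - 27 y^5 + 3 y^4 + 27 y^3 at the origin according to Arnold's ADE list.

E_{7}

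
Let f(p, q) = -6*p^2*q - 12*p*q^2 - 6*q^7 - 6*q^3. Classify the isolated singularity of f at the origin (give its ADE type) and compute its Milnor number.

Type D_8, Milnor number mu = 8.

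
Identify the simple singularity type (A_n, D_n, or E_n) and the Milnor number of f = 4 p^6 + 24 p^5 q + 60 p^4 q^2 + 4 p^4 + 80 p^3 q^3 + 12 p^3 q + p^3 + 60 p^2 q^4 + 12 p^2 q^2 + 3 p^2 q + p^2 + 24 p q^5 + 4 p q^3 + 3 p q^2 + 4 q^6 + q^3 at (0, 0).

Type A2, Milnor number mu = 2.

The Hessian of f at 0 has rank 1. Corank 1: A-series; mu = 2 gives A_2.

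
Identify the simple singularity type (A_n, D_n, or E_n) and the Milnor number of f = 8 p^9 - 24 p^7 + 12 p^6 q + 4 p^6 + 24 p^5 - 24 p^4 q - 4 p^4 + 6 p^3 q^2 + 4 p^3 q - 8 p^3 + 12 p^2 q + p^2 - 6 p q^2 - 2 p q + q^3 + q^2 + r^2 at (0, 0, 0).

Type A_2, Milnor number mu = 2.

The Hessian of f at 0 is [[2, -2, 0], [-2, 2, 0], [0, 0, 2]] with rank 2, so corank 1. A Groebner basis of the Jacobian ideal J(f) in C{p,q,r} is {q^2, p - q, r}; counting standard monomials gives mu = 2. Corank 1: A-series; mu = 2 gives A_2.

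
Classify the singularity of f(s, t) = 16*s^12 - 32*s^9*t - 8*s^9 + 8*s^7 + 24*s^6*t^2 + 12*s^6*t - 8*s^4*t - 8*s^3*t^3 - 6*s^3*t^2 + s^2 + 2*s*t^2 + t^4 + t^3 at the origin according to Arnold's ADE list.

A_2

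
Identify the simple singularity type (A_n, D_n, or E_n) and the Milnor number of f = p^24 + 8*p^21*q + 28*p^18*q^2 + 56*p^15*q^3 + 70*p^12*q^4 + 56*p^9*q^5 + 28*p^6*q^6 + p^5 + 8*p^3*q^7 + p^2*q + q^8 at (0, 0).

Type D_9, Milnor number mu = 9.

The Hessian of f at 0 has rank 0. Corank 2; j^3 = p^2*q has shape L^2 M (L != M), so D-series; mu = 9 gives D_9.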